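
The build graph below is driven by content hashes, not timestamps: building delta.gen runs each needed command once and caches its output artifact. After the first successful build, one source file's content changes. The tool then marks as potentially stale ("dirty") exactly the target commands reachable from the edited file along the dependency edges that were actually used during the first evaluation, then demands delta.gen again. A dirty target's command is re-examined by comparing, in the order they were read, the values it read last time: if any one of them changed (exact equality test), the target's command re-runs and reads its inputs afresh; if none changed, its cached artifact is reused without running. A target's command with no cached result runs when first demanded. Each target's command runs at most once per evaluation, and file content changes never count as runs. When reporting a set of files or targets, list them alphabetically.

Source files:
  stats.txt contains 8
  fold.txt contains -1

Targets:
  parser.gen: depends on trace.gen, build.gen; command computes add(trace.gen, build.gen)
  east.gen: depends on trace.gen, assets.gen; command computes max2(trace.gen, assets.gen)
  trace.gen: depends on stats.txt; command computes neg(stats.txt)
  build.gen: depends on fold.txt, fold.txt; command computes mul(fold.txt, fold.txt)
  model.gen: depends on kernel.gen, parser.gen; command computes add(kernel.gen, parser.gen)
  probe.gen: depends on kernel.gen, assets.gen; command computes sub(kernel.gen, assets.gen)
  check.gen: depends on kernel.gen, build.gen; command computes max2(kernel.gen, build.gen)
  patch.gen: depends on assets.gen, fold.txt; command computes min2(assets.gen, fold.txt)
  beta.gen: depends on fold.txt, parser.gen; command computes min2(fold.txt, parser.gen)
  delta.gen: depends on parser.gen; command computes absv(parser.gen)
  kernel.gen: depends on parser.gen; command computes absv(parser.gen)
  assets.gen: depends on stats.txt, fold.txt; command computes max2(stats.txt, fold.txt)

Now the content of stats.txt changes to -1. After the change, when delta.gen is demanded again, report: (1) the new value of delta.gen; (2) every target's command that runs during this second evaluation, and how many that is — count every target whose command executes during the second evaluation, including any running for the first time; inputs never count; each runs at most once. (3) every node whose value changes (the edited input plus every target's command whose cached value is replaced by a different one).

Initial pass — values computed on the first demand:
  build.gen = mul(-1, -1) = 1
  trace.gen = neg(8) = -8
  parser.gen = add(-8, 1) = -7
  delta.gen = absv(-7) = 7

Second demand — change propagation:
  trace.gen: re-runs because stats.txt 8->-1; new result 1.
  parser.gen: re-runs because trace.gen -8->1; new result 2.
  delta.gen: re-runs because parser.gen -7->2; new result 2.

delta.gen now evaluates to 2.
Run set: delta.gen, parser.gen, trace.gen (3 run).
Changed values: delta.gen, parser.gen, stats.txt, trace.gen.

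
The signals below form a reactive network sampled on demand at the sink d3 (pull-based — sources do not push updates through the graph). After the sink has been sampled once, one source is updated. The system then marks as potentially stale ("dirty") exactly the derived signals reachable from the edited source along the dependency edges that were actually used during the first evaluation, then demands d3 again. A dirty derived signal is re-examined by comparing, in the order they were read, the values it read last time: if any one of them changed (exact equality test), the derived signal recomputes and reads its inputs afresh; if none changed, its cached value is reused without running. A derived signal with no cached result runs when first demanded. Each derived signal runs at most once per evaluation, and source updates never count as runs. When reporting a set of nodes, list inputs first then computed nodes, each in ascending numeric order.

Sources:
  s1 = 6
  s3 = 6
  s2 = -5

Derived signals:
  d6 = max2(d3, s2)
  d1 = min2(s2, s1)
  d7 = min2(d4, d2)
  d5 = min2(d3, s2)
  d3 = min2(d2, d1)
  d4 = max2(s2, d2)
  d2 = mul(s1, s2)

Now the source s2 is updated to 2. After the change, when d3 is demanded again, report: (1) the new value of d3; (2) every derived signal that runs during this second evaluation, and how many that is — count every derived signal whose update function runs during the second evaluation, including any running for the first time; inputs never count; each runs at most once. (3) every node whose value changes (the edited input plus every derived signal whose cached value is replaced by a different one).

d3 now evaluates to 2.
Run set: d1, d2, d3 (3 run).
Changed values: s2, d1, d2, d3.

Initial pass — values computed on the first demand:
  d1 = min2(-5, 6) = -5
  d2 = mul(6, -5) = -30
  d3 = min2(-30, -5) = -30

Second demand — change propagation:
  d1: re-runs because s2 -5->2; new result 2.
  d2: re-runs because s2 -5->2; new result 12.
  d3: re-runs because d2 -30->12; d1 -5->2; new result 2.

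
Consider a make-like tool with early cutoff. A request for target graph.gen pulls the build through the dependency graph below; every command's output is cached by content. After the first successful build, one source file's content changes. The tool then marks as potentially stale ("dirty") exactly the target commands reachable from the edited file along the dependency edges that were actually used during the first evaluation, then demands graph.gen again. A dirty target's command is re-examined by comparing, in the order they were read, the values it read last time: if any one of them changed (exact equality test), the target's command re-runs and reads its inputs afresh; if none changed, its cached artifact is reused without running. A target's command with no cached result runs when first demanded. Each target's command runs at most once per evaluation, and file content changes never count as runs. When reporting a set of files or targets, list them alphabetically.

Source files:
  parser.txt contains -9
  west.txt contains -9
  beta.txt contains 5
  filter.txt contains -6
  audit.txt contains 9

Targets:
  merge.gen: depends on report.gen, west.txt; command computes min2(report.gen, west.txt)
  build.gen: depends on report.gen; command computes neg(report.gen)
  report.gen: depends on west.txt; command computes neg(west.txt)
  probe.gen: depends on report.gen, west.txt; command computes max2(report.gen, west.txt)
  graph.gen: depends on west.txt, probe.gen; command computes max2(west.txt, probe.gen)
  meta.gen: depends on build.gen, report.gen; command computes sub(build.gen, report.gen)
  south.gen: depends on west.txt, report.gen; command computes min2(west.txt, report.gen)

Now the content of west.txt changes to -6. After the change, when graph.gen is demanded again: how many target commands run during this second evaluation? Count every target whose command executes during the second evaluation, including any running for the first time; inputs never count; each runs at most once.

First demand of the output computes:
  report.gen = neg(-9) = 9
  probe.gen = max2(9, -9) = 9
  graph.gen = max2(-9, 9) = 9

After the edit, cleaning proceeds:
  report.gen: a read changed (west.txt -9->-6) — executes, giving 6.
  probe.gen: a read changed (report.gen 9->6; west.txt -9->-6) — executes, giving 6.
  graph.gen: a read changed (west.txt -9->-6; probe.gen 9->6) — executes, giving 6.

3 target commands run: graph.gen, probe.gen, report.gen.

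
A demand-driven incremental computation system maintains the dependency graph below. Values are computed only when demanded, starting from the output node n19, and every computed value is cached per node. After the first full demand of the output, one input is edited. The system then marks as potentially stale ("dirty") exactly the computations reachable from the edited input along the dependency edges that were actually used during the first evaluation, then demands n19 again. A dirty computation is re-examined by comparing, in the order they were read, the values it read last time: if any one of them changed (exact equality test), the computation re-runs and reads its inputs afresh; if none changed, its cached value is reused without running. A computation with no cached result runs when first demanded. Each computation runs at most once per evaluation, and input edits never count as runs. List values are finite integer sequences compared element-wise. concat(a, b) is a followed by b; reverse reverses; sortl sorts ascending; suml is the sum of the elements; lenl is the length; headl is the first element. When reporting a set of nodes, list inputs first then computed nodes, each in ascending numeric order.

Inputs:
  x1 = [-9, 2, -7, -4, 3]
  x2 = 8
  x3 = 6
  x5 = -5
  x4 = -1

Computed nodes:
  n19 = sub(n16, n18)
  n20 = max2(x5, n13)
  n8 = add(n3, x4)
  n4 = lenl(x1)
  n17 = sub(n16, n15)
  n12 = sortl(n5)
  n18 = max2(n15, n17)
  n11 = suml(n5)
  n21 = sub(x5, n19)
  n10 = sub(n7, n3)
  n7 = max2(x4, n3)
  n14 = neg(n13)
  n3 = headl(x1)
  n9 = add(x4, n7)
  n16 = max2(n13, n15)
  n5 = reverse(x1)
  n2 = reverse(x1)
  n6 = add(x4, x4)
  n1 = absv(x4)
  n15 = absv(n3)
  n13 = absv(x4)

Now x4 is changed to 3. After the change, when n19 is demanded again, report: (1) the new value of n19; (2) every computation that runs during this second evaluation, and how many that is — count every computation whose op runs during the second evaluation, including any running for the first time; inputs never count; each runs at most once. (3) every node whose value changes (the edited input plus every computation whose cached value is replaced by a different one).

New value of n19: 0.
Computations that run: n13, n16 — 2 in total.
Values that change: x4, n13.
Key observation: the change is absorbed at n16 — it re-runs but produces the same value, and the output's value is unchanged.

First evaluation (everything demanded from the output):
  n3 = headl([-9, 2, -7, -4, 3]) = -9
  n13 = absv(-1) = 1
  n15 = absv(-9) = 9
  n16 = max2(1, 9) = 9
  n17 = sub(9, 9) = 0
  n18 = max2(9, 0) = 9
  n19 = sub(9, 9) = 0

Propagation after the edit:
  n13: runs — x4 -1->3; result 3.
  n16: runs — n13 1->3; result 9 (same value as before).
  n17: checked — values it read are unchanged (n16 unchanged, n15 unchanged); reused cached 0 without running.
  n18: checked — values it read are unchanged (n15 unchanged, n17 unchanged); reused cached 9 without running.
  n19: checked — values it read are unchanged (n16 unchanged, n18 unchanged); reused cached 0 without running.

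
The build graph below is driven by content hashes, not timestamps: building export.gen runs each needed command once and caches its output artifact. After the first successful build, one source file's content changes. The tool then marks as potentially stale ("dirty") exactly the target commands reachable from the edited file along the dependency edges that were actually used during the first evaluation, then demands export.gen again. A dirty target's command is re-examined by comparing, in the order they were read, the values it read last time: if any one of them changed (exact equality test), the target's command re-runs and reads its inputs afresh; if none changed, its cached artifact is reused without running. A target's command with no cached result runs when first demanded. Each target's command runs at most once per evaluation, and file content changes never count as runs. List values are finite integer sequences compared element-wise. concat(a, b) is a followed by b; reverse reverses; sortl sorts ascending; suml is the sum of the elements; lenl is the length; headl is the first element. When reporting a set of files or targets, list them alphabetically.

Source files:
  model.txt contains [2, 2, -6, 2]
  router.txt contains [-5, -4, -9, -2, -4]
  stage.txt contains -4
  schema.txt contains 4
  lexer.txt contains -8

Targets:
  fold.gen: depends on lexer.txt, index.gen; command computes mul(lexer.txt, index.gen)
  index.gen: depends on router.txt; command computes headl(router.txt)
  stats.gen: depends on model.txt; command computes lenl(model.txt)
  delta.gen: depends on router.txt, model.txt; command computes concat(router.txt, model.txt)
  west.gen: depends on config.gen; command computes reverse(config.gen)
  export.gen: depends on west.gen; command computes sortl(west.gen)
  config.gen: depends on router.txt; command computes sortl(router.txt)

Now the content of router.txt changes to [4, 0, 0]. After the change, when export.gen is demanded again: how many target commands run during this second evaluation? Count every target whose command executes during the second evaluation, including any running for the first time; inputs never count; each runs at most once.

Run set: config.gen, export.gen, west.gen (3 run).

Initial pass — values computed on the first demand:
  config.gen = sortl([-5, -4, -9, -2, -4]) = [-9, -5, -4, -4, -2]
  west.gen = reverse([-9, -5, -4, -4, -2]) = [-2, -4, -4, -5, -9]
  export.gen = sortl([-2, -4, -4, -5, -9]) = [-9, -5, -4, -4, -2]

Second demand — change propagation:
  config.gen: re-runs because router.txt [-5, -4, -9, -2, -4]->[4, 0, 0]; new result [0, 0, 4].
  west.gen: re-runs because config.gen [-9, -5, -4, -4, -2]->[0, 0, 4]; new result [4, 0, 0].
  export.gen: re-runs because west.gen [-2, -4, -4, -5, -9]->[4, 0, 0]; new result [0, 0, 4].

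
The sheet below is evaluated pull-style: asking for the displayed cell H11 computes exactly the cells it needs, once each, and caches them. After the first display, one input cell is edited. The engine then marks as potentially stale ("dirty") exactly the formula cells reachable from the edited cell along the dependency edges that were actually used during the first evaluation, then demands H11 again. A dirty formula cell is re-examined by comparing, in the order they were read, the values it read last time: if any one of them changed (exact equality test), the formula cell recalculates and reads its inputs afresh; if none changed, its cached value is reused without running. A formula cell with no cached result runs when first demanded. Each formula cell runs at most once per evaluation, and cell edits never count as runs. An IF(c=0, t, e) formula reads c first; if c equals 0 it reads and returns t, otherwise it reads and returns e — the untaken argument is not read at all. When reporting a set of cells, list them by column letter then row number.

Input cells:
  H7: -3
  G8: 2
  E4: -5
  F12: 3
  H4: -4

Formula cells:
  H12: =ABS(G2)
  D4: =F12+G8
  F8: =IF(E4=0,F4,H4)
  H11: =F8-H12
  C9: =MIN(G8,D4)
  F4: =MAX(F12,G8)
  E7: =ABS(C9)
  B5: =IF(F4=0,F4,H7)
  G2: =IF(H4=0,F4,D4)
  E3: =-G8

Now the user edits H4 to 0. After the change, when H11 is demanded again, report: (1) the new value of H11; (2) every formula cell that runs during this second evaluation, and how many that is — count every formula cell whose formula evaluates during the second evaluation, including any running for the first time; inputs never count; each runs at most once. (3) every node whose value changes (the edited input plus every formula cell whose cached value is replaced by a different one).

First demand of the output computes:
  D4 = 3 + 2 = 5
  F8 = IF(E4=0: E4=-5 -> else branch H4) = -4
  G2 = IF(H4=0: H4=-4 -> else branch D4) = 5
  H12 = ABS(5) = 5
  H11 = -4 - 5 = -9

After the edit, cleaning proceeds:
  F4: had never run; runs now, result 3.
  F8: a read changed (H4 -4->0) — executes, giving 0.
  G2: a read changed (H4 -4->0) — executes, giving 3.
  H12: a read changed (G2 5->3) — executes, giving 3.
  H11: a read changed (F8 -4->0; H12 5->3) — executes, giving -3.

Note the branch switch — F4 had no cache and runs now for the first time.

Demanding H11 again yields -3.
5 formula cells run: F4, F8, G2, H11, H12.
The nodes whose values change: F8, G2, H4, H11, H12.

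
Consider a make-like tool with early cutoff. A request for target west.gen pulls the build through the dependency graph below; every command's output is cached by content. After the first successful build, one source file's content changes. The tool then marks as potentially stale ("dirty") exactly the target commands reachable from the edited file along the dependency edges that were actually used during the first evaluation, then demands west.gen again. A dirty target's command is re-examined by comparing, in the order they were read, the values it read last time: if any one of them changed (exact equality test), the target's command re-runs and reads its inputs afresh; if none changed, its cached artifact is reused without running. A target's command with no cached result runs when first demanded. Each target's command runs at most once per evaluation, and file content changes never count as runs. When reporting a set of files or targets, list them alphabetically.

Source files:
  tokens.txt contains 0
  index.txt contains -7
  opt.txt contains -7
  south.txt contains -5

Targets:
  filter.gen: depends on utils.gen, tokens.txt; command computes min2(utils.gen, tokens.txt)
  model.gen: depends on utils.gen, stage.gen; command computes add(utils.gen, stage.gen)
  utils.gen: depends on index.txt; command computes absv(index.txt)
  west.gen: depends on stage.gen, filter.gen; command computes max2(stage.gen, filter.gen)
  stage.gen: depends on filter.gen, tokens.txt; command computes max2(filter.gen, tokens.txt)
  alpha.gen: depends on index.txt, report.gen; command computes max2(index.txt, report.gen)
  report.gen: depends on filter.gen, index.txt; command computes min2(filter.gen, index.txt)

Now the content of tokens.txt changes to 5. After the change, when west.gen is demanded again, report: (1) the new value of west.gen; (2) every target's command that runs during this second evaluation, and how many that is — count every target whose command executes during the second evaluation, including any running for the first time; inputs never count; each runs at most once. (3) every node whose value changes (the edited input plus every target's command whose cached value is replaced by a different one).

First demand of the output computes:
  utils.gen = absv(-7) = 7
  filter.gen = min2(7, 0) = 0
  stage.gen = max2(0, 0) = 0
  west.gen = max2(0, 0) = 0

After the edit, cleaning proceeds:
  filter.gen: a read changed (tokens.txt 0->5) — executes, giving 5.
  stage.gen: a read changed (filter.gen 0->5; tokens.txt 0->5) — executes, giving 5.
  west.gen: a read changed (stage.gen 0->5; filter.gen 0->5) — executes, giving 5.

Demanding west.gen again yields 5.
3 target commands run: filter.gen, stage.gen, west.gen.
The nodes whose values change: filter.gen, stage.gen, tokens.txt, west.gen.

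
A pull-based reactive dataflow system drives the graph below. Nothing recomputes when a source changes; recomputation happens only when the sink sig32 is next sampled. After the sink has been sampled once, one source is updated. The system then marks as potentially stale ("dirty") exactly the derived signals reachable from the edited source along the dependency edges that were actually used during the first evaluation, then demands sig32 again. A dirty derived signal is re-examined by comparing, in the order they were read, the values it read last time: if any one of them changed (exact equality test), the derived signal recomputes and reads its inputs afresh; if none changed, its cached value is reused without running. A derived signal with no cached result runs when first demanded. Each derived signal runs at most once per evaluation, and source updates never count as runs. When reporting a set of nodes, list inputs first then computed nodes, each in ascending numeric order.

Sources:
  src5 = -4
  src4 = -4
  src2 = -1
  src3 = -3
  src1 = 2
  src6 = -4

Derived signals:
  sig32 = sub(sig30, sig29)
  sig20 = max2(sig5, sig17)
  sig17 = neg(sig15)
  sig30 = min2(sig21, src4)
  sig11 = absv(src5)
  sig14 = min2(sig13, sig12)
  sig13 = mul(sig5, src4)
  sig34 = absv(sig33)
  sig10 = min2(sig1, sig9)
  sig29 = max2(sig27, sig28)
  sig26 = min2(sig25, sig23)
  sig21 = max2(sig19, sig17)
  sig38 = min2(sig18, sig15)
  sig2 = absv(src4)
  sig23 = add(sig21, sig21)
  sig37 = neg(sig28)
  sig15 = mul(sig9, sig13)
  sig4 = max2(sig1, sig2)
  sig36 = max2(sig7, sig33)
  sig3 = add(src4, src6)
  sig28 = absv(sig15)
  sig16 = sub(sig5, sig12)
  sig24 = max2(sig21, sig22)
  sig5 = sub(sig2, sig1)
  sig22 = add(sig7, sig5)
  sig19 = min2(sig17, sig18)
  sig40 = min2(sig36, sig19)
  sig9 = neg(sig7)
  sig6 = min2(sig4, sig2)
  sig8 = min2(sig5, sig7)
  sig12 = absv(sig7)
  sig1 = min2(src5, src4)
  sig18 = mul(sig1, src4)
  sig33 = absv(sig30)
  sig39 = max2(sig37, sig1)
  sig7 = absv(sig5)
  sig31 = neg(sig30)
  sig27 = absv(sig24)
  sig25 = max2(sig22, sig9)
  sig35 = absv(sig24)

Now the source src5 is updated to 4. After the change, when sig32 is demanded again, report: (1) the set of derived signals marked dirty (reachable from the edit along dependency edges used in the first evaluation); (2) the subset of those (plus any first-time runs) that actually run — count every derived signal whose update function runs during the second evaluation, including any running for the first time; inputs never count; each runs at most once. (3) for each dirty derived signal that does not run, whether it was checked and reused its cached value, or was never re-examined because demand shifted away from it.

Marked dirty: sig1, sig5, sig7, sig9, sig13, sig15, sig17, sig18, sig19, sig21, sig22, sig24, sig27, sig28, sig29, sig30, sig32.
Derived signals that run: sig1 — 1 in total.
Checked but reused from cache: sig5, sig7, sig9, sig13, sig15, sig17, sig18, sig19, sig21, sig22, sig24, sig27, sig28, sig29, sig30, sig32.
Key observation: the change is absorbed at sig1 — it re-runs but produces the same value, and the output's value is unchanged.

First evaluation (everything demanded from the output):
  sig1 = min2(-4, -4) = -4
  sig2 = absv(-4) = 4
  sig5 = sub(4, -4) = 8
  sig7 = absv(8) = 8
  sig9 = neg(8) = -8
  sig13 = mul(8, -4) = -32
  sig15 = mul(-8, -32) = 256
  sig17 = neg(256) = -256
  sig18 = mul(-4, -4) = 16
  sig19 = min2(-256, 16) = -256
  sig21 = max2(-256, -256) = -256
  sig22 = add(8, 8) = 16
  sig24 = max2(-256, 16) = 16
  sig27 = absv(16) = 16
  sig28 = absv(256) = 256
  sig29 = max2(16, 256) = 256
  sig30 = min2(-256, -4) = -256
  sig32 = sub(-256, 256) = -512

Propagation after the edit:
  sig1: runs — src5 -4->4; result -4 (same value as before).
  sig5: checked — values it read are unchanged (sig2 unchanged, sig1 unchanged); reused cached 8 without running.
  sig7: checked — values it read are unchanged (sig5 unchanged); reused cached 8 without running.
  sig9: checked — values it read are unchanged (sig7 unchanged); reused cached -8 without running.
  sig13: checked — values it read are unchanged (sig5 unchanged, src4 unchanged); reused cached -32 without running.
  sig15: checked — values it read are unchanged (sig9 unchanged, sig13 unchanged); reused cached 256 without running.
  sig17: checked — values it read are unchanged (sig15 unchanged); reused cached -256 without running.
  sig18: checked — values it read are unchanged (sig1 unchanged, src4 unchanged); reused cached 16 without running.
  sig19: checked — values it read are unchanged (sig17 unchanged, sig18 unchanged); reused cached -256 without running.
  sig21: checked — values it read are unchanged (sig19 unchanged, sig17 unchanged); reused cached -256 without running.
  sig22: checked — values it read are unchanged (sig7 unchanged, sig5 unchanged); reused cached 16 without running.
  sig24: checked — values it read are unchanged (sig21 unchanged, sig22 unchanged); reused cached 16 without running.
  sig27: checked — values it read are unchanged (sig24 unchanged); reused cached 16 without running.
  sig28: checked — values it read are unchanged (sig15 unchanged); reused cached 256 without running.
  sig29: checked — values it read are unchanged (sig27 unchanged, sig28 unchanged); reused cached 256 without running.
  sig30: checked — values it read are unchanged (sig21 unchanged, src4 unchanged); reused cached -256 without running.
  sig32: checked — values it read are unchanged (sig30 unchanged, sig29 unchanged); reused cached -512 without running.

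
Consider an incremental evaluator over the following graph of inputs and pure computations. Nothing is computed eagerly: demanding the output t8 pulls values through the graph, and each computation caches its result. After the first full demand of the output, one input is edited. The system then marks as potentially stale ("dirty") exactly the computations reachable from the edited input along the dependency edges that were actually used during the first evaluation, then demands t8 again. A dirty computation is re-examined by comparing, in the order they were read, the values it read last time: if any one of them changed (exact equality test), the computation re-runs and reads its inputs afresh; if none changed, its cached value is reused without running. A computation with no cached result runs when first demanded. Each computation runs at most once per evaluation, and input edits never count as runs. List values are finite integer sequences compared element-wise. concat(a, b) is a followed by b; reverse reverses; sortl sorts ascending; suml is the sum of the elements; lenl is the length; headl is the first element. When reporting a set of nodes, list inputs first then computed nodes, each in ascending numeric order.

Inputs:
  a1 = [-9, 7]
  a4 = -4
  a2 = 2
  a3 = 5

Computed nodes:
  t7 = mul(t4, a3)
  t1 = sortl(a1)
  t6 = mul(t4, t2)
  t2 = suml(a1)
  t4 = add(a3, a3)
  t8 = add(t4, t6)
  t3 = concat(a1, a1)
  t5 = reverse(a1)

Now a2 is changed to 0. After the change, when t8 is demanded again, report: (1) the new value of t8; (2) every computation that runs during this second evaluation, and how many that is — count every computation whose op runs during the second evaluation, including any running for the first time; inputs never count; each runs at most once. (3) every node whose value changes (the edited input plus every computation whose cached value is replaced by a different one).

t8 now evaluates to -10.
Run set: none (0 run).
Changed values: a2.
The important point: nothing the output needs ever reads a2, so the edit is invisible to it.

Initial pass — values computed on the first demand:
  t2 = suml([-9, 7]) = -2
  t4 = add(5, 5) = 10
  t6 = mul(10, -2) = -20
  t8 = add(10, -20) = -10

Second demand — change propagation:
  no demanded computation ever read a2, so the edit dirties nothing and nothing runs.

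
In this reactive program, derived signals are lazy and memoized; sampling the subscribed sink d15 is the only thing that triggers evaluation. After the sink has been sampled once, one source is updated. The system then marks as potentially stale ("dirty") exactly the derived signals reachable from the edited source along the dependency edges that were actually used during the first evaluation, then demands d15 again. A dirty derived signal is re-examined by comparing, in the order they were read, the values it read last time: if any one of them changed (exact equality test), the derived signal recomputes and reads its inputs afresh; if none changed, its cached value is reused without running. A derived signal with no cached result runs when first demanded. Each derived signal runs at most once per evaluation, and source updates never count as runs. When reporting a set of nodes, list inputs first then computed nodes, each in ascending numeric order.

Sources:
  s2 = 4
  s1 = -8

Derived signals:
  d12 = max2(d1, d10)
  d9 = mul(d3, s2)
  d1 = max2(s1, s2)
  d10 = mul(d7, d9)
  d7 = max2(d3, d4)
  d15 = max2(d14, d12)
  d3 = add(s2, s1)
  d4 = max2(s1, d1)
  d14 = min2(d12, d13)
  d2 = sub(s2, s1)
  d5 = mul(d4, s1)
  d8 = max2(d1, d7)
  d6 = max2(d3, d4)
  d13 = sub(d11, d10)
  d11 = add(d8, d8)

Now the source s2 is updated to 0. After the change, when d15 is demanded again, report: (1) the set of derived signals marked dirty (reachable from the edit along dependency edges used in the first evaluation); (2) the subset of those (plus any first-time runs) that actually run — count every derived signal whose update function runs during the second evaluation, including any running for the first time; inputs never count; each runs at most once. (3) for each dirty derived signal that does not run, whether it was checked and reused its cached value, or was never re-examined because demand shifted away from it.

The edit dirties: d1, d3, d4, d7, d8, d9, d10, d11, d12, d13, d14, d15.
12 derived signals run: d1, d3, d4, d7, d8, d9, d10, d11, d12, d13, d14, d15.
No dirty derived signal escaped a run.

First demand of the output computes:
  d1 = max2(-8, 4) = 4
  d3 = add(4, -8) = -4
  d4 = max2(-8, 4) = 4
  d7 = max2(-4, 4) = 4
  d8 = max2(4, 4) = 4
  d9 = mul(-4, 4) = -16
  d10 = mul(4, -16) = -64
  d11 = add(4, 4) = 8
  d12 = max2(4, -64) = 4
  d13 = sub(8, -64) = 72
  d14 = min2(4, 72) = 4
  d15 = max2(4, 4) = 4

After the edit, cleaning proceeds:
  d1: a read changed (s2 4->0) — executes, giving 0.
  d3: a read changed (s2 4->0) — executes, giving -8.
  d4: a read changed (d1 4->0) — executes, giving 0.
  d7: a read changed (d3 -4->-8; d4 4->0) — executes, giving 0.
  d8: a read changed (d1 4->0; d7 4->0) — executes, giving 0.
  d9: a read changed (d3 -4->-8; s2 4->0) — executes, giving 0.
  d10: a read changed (d7 4->0; d9 -16->0) — executes, giving 0.
  d11: a read changed (d8 4->0; d8 4->0) — executes, giving 0.
  d12: a read changed (d1 4->0; d10 -64->0) — executes, giving 0.
  d13: a read changed (d11 8->0; d10 -64->0) — executes, giving 0.
  d14: a read changed (d12 4->0; d13 72->0) — executes, giving 0.
  d15: a read changed (d14 4->0; d12 4->0) — executes, giving 0.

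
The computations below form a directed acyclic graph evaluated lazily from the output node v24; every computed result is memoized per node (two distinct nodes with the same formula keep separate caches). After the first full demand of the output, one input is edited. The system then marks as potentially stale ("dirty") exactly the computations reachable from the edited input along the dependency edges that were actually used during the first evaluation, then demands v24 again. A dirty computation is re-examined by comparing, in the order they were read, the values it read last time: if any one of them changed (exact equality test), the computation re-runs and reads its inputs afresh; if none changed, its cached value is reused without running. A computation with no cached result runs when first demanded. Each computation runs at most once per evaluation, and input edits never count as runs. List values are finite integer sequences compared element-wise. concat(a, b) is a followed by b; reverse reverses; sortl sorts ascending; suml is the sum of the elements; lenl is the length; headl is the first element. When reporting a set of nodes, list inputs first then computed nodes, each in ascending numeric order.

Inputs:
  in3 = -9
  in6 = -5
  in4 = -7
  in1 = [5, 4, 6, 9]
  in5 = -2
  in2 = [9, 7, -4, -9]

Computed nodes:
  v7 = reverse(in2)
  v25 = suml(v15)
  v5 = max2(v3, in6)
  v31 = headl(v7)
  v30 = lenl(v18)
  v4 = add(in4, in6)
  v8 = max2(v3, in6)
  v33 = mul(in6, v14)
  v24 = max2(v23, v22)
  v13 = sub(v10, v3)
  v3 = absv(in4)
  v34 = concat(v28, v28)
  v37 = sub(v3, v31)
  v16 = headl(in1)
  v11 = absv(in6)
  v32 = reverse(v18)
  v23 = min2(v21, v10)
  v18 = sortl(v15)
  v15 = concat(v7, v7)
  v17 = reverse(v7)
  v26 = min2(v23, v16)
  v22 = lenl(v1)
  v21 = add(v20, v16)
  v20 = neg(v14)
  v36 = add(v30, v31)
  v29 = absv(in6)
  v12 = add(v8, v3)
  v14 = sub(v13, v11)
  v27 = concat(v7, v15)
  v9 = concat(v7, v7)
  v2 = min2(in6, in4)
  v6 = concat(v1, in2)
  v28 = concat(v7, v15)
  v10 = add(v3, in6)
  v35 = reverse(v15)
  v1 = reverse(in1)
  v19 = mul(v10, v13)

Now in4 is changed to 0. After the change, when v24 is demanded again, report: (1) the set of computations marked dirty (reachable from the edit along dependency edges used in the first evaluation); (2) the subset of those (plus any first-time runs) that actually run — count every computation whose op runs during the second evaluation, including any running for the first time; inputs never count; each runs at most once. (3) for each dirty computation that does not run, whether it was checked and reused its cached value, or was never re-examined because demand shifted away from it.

The edit dirties: v3, v10, v13, v14, v20, v21, v23, v24.
5 computations run: v3, v10, v13, v23, v24.
Cache hits after checking: v14, v20, v21.
Note where the cutoff bites: v14 is checked, finds nothing changed, and keeps its cache.

First demand of the output computes:
  v1 = reverse([5, 4, 6, 9]) = [9, 6, 4, 5]
  v3 = absv(-7) = 7
  v10 = add(7, -5) = 2
  v11 = absv(-5) = 5
  v13 = sub(2, 7) = -5
  v14 = sub(-5, 5) = -10
  v16 = headl([5, 4, 6, 9]) = 5
  v20 = neg(-10) = 10
  v21 = add(10, 5) = 15
  v22 = lenl([9, 6, 4, 5]) = 4
  v23 = min2(15, 2) = 2
  v24 = max2(2, 4) = 4

After the edit, cleaning proceeds:
  v3: a read changed (in4 -7->0) — executes, giving 0.
  v10: a read changed (v3 7->0) — executes, giving -5.
  v13: a read changed (v10 2->-5; v3 7->0) — executes, giving -5 — identical to its old value.
  v14: dirty, but its reads are unchanged (v13 unchanged, v11 unchanged); cached -10 stands.
  v20: dirty, but its reads are unchanged (v14 unchanged); cached 10 stands.
  v21: dirty, but its reads are unchanged (v20 unchanged, v16 unchanged); cached 15 stands.
  v23: a read changed (v10 2->-5) — executes, giving -5.
  v24: a read changed (v23 2->-5) — executes, giving 4 — identical to its old value.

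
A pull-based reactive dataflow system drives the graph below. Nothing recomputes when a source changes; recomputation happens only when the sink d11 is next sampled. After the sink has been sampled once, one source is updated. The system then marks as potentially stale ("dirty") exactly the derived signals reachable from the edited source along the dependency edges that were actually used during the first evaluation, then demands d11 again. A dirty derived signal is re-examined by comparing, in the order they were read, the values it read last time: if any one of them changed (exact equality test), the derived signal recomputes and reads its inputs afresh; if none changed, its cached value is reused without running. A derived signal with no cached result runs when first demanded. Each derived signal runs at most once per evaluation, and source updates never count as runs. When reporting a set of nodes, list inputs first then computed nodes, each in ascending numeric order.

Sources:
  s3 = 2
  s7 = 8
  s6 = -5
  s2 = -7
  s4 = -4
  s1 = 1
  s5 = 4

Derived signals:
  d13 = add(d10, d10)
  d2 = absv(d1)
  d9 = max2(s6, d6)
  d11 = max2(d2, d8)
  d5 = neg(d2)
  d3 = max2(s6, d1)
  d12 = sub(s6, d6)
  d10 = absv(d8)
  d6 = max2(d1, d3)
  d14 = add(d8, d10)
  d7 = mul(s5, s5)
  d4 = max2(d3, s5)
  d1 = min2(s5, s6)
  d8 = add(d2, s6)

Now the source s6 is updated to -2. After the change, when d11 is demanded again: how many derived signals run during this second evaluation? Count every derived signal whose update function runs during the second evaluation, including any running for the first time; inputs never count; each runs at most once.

First evaluation (everything demanded from the output):
  d1 = min2(4, -5) = -5
  d2 = absv(-5) = 5
  d8 = add(5, -5) = 0
  d11 = max2(5, 0) = 5

Propagation after the edit:
  d1: runs — s6 -5->-2; result -2.
  d2: runs — d1 -5->-2; result 2.
  d8: runs — d2 5->2; s6 -5->-2; result 0 (same value as before).
  d11: runs — d2 5->2; result 2.

Derived signals that run: d1, d2, d8, d11 — 4 in total.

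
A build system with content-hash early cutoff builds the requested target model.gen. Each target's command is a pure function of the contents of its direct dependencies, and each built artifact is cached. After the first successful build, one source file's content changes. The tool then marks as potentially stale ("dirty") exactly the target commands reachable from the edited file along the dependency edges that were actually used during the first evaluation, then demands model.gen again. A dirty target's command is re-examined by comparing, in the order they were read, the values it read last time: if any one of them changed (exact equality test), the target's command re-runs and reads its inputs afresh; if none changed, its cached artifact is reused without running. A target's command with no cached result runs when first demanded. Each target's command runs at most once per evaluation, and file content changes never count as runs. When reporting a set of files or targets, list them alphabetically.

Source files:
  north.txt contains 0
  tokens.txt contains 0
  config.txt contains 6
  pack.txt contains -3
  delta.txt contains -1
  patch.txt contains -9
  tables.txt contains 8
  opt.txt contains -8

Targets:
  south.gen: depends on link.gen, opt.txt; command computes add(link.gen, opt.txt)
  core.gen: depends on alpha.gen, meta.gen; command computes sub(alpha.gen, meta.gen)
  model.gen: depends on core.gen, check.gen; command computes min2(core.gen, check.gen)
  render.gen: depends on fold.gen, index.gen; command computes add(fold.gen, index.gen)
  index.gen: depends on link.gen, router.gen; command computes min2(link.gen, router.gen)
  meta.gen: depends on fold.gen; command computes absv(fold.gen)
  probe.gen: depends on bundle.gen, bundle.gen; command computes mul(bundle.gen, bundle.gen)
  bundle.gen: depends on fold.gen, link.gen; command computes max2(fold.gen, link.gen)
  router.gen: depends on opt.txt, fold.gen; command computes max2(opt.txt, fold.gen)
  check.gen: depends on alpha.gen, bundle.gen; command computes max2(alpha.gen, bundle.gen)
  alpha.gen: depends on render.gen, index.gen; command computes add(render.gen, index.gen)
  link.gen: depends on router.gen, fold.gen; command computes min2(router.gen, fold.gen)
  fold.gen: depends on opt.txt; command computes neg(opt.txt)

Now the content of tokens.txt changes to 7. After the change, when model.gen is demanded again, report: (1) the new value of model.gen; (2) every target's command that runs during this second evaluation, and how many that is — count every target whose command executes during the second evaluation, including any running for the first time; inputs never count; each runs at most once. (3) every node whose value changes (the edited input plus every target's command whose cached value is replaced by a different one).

New value of model.gen: 16.
Target commands that run: none — 0 in total.
Values that change: tokens.txt.
Key observation: tokens.txt is never demanded by the output, so the edit triggers no recomputation at all.

First evaluation (everything demanded from the output):
  fold.gen = neg(-8) = 8
  meta.gen = absv(8) = 8
  router.gen = max2(-8, 8) = 8
  link.gen = min2(8, 8) = 8
  bundle.gen = max2(8, 8) = 8
  index.gen = min2(8, 8) = 8
  render.gen = add(8, 8) = 16
  alpha.gen = add(16, 8) = 24
  check.gen = max2(24, 8) = 24
  core.gen = sub(24, 8) = 16
  model.gen = min2(16, 24) = 16

Propagation after the edit:
  tokens.txt feeds no computation that the output demands — nothing is marked dirty and nothing runs.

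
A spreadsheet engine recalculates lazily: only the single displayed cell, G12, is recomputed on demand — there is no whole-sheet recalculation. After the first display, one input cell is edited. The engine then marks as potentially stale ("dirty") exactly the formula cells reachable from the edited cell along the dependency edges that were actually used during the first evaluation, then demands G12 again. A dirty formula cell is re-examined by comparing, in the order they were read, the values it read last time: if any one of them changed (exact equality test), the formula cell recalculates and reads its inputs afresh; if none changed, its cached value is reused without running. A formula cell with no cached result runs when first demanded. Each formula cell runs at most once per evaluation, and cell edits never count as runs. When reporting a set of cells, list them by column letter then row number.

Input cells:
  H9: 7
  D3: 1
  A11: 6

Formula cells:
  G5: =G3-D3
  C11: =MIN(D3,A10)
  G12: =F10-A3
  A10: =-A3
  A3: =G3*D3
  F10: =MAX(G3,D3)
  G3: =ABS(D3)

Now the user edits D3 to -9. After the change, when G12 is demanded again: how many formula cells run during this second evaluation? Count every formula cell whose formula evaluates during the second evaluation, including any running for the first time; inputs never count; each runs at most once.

First evaluation (everything demanded from the output):
  G3 = ABS(1) = 1
  A3 = 1 * 1 = 1
  F10 = MAX(1, 1) = 1
  G12 = 1 - 1 = 0

Propagation after the edit:
  G3: runs — D3 1->-9; result 9.
  A3: runs — G3 1->9; D3 1->-9; result -81.
  F10: runs — G3 1->9; D3 1->-9; result 9.
  G12: runs — F10 1->9; A3 1->-81; result 90.

Formula cells that run: A3, F10, G3, G12 — 4 in total.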